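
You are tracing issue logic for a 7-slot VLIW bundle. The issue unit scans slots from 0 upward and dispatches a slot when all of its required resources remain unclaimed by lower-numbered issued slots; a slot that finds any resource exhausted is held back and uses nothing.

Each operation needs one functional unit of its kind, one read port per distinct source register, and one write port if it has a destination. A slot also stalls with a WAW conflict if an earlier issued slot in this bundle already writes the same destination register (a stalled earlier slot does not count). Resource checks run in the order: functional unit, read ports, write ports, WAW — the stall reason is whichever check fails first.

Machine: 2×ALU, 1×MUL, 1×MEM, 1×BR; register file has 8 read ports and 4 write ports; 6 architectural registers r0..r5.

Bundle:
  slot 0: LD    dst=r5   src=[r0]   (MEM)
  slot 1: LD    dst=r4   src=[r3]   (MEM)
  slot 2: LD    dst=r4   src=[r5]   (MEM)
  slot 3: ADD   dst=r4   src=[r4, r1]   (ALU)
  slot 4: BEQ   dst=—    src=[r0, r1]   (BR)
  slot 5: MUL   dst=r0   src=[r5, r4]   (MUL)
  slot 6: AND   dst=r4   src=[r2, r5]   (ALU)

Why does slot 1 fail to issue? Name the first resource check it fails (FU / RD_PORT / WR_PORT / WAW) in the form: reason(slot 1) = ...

reason(slot 1) = FU

[0] MEM needs rd=1 wr=1: ok; after: ALU=2 MUL=1 MEM=0 BR=1, R=7, W=3
[1] MEM needs rd=1 wr=1: FU; after: ALU=2 MUL=1 MEM=0 BR=1, R=7, W=3
[2] MEM needs rd=1 wr=1: FU; after: ALU=2 MUL=1 MEM=0 BR=1, R=7, W=3
[3] ALU needs rd=2 wr=1: ok; after: ALU=1 MUL=1 MEM=0 BR=1, R=5, W=2
[4] BR needs rd=2 wr=0: ok; after: ALU=1 MUL=1 MEM=0 BR=0, R=3, W=2
[5] MUL needs rd=2 wr=1: ok; after: ALU=1 MUL=0 MEM=0 BR=0, R=1, W=1
[6] ALU needs rd=2 wr=1: RD_PORT; after: ALU=1 MUL=0 MEM=0 BR=0, R=1, W=1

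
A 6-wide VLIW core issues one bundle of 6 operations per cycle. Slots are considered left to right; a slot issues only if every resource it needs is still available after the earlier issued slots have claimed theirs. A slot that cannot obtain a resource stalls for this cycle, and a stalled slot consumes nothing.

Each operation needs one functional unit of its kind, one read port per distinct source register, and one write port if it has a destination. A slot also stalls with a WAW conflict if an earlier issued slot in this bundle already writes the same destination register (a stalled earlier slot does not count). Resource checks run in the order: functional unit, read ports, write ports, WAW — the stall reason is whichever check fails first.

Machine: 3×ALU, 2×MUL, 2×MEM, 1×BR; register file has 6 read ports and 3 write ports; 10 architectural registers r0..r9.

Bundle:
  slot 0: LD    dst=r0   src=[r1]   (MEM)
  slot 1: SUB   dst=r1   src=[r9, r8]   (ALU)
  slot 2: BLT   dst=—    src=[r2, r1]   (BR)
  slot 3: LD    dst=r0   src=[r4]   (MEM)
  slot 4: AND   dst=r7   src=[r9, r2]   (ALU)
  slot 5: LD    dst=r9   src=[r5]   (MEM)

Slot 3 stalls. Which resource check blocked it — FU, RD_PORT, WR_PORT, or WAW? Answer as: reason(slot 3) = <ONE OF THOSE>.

slot 0 (MEM): ISSUE — free A3,Mu2,Ld1,B1 rp5 wp2
slot 1 (ALU): ISSUE — free A2,Mu2,Ld1,B1 rp3 wp1
slot 2 (BR): ISSUE — free A2,Mu2,Ld1,B0 rp1 wp1
slot 3 (MEM): stall WAW — free A2,Mu2,Ld1,B0 rp1 wp1
slot 4 (ALU): stall RD_PORT — free A2,Mu2,Ld1,B0 rp1 wp1
slot 5 (MEM): ISSUE — free A2,Mu2,Ld0,B0 rp0 wp0

reason(slot 3) = WAW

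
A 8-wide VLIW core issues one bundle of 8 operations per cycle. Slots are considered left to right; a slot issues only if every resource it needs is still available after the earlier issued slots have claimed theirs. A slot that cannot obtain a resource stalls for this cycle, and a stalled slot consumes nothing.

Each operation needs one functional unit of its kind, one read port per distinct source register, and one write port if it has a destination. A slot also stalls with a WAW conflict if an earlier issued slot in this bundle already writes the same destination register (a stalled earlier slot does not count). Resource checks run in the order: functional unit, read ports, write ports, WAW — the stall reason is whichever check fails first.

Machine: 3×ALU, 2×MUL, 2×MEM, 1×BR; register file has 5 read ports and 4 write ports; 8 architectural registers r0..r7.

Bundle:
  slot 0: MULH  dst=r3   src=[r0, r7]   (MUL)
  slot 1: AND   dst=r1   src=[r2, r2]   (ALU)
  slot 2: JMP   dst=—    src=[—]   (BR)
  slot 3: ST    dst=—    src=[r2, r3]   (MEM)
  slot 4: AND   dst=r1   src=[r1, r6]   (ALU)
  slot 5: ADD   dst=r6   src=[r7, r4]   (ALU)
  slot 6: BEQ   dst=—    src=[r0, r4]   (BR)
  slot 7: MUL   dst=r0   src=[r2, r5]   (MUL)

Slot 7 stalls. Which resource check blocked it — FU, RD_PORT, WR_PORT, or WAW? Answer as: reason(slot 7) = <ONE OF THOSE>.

reason(slot 7) = RD_PORT

  0. MUL→r3 ⇒ go  {3A/1Mu/2Ld/1B | 3r 3w}
  1. ALU→r1 ⇒ go  {2A/1Mu/2Ld/1B | 2r 2w}
  2. BR ⇒ go  {2A/1Mu/2Ld/0B | 2r 2w}
  3. MEM ⇒ go  {2A/1Mu/1Ld/0B | 0r 2w}
  4. ALU→r1 ⇒ no(RD_PORT)  {2A/1Mu/1Ld/0B | 0r 2w}
  5. ALU→r6 ⇒ no(RD_PORT)  {2A/1Mu/1Ld/0B | 0r 2w}
  6. BR ⇒ no(FU)  {2A/1Mu/1Ld/0B | 0r 2w}
  7. MUL→r0 ⇒ no(RD_PORT)  {2A/1Mu/1Ld/0B | 0r 2w}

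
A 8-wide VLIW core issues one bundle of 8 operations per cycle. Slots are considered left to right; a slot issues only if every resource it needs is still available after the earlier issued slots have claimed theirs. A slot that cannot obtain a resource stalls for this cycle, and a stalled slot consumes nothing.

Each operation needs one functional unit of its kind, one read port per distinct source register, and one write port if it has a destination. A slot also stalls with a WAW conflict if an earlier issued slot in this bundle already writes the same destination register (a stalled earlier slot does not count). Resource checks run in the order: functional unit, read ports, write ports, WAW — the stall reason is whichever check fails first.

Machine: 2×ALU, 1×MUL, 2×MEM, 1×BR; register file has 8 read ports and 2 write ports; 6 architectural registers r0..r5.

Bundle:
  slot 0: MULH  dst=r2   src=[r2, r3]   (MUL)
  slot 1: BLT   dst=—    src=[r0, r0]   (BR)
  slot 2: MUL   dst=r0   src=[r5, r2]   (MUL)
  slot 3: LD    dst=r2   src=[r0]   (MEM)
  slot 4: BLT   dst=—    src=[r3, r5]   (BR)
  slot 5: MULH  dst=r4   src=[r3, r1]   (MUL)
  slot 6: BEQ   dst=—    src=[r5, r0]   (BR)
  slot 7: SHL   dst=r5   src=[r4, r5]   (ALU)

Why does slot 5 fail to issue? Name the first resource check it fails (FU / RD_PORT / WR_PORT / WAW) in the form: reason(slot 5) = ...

reason(slot 5) = FU

#0 MUL src=r2,r3 dispatched  <A:2 Mu:0 Ld:2 B:1 rd:6 wr:1>
#1 BR src=r0,r0 dispatched  <A:2 Mu:0 Ld:2 B:0 rd:5 wr:1>
#2 MUL src=r5,r2 held:FU  <A:2 Mu:0 Ld:2 B:0 rd:5 wr:1>
#3 MEM src=r0 held:WAW  <A:2 Mu:0 Ld:2 B:0 rd:5 wr:1>
#4 BR src=r3,r5 held:FU  <A:2 Mu:0 Ld:2 B:0 rd:5 wr:1>
#5 MUL src=r3,r1 held:FU  <A:2 Mu:0 Ld:2 B:0 rd:5 wr:1>
#6 BR src=r5,r0 held:FU  <A:2 Mu:0 Ld:2 B:0 rd:5 wr:1>
#7 ALU src=r4,r5 dispatched  <A:1 Mu:0 Ld:2 B:0 rd:3 wr:0>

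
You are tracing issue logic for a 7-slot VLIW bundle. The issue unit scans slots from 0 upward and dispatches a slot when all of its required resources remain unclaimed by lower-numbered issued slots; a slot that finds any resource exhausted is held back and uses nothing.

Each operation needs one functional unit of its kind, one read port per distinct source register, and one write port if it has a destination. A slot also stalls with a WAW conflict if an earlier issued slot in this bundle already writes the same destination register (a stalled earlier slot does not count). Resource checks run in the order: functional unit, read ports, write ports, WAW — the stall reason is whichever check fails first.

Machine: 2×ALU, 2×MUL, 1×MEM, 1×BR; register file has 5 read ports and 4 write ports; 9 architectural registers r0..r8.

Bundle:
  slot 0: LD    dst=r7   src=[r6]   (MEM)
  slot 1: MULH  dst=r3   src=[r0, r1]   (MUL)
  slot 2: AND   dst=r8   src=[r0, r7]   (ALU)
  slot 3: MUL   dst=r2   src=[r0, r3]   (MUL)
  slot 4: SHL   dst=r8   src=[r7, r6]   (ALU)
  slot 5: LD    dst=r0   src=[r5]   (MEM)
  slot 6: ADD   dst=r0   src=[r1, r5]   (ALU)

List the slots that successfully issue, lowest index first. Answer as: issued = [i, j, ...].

issued = [0, 1, 2]

slot 0 (MEM): ISSUE — free A2,Mu2,Ld0,B1 rp4 wp3
slot 1 (MUL): ISSUE — free A2,Mu1,Ld0,B1 rp2 wp2
slot 2 (ALU): ISSUE — free A1,Mu1,Ld0,B1 rp0 wp1
slot 3 (MUL): stall RD_PORT — free A1,Mu1,Ld0,B1 rp0 wp1
slot 4 (ALU): stall RD_PORT — free A1,Mu1,Ld0,B1 rp0 wp1
slot 5 (MEM): stall FU — free A1,Mu1,Ld0,B1 rp0 wp1
slot 6 (ALU): stall RD_PORT — free A1,Mu1,Ld0,B1 rp0 wp1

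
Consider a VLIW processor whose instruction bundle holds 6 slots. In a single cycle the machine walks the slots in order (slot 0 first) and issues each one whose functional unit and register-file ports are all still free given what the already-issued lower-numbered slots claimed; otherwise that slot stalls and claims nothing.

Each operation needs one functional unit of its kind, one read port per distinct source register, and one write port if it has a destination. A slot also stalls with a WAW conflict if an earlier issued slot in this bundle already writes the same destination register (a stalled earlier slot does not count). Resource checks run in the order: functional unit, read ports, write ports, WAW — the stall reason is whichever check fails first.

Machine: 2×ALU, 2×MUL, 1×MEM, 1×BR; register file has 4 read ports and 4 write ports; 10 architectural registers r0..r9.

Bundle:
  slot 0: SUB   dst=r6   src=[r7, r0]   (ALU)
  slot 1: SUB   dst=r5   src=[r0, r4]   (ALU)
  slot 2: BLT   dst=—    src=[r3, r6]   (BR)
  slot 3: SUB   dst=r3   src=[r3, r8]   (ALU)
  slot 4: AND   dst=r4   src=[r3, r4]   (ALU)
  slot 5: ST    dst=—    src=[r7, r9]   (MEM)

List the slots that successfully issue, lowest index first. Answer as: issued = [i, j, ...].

issued = [0, 1]

  0. ALU→r6 ⇒ go  {1A/2Mu/1Ld/1B | 2r 3w}
  1. ALU→r5 ⇒ go  {0A/2Mu/1Ld/1B | 0r 2w}
  2. BR ⇒ no(RD_PORT)  {0A/2Mu/1Ld/1B | 0r 2w}
  3. ALU→r3 ⇒ no(FU)  {0A/2Mu/1Ld/1B | 0r 2w}
  4. ALU→r4 ⇒ no(FU)  {0A/2Mu/1Ld/1B | 0r 2w}
  5. MEM ⇒ no(RD_PORT)  {0A/2Mu/1Ld/1B | 0r 2w}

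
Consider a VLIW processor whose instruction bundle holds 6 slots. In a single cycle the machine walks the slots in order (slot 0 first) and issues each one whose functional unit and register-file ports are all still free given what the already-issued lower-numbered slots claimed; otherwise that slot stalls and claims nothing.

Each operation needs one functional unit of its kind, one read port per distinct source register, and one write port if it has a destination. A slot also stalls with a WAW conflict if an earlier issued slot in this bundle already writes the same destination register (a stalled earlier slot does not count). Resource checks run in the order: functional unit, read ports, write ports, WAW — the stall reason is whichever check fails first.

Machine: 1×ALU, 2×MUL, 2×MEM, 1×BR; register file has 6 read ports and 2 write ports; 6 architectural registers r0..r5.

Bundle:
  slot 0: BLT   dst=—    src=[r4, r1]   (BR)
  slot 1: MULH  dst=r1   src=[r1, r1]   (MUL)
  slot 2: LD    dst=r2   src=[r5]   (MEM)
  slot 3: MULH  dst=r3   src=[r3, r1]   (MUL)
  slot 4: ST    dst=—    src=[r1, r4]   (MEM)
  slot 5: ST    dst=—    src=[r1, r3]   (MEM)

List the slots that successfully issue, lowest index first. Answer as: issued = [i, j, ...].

issued = [0, 1, 2, 4]

[0] BR needs rd=2 wr=0: ok; after: ALU=1 MUL=2 MEM=2 BR=0, R=4, W=2
[1] MUL needs rd=1 wr=1: ok; after: ALU=1 MUL=1 MEM=2 BR=0, R=3, W=1
[2] MEM needs rd=1 wr=1: ok; after: ALU=1 MUL=1 MEM=1 BR=0, R=2, W=0
[3] MUL needs rd=2 wr=1: WR_PORT; after: ALU=1 MUL=1 MEM=1 BR=0, R=2, W=0
[4] MEM needs rd=2 wr=0: ok; after: ALU=1 MUL=1 MEM=0 BR=0, R=0, W=0
[5] MEM needs rd=2 wr=0: FU; after: ALU=1 MUL=1 MEM=0 BR=0, R=0, W=0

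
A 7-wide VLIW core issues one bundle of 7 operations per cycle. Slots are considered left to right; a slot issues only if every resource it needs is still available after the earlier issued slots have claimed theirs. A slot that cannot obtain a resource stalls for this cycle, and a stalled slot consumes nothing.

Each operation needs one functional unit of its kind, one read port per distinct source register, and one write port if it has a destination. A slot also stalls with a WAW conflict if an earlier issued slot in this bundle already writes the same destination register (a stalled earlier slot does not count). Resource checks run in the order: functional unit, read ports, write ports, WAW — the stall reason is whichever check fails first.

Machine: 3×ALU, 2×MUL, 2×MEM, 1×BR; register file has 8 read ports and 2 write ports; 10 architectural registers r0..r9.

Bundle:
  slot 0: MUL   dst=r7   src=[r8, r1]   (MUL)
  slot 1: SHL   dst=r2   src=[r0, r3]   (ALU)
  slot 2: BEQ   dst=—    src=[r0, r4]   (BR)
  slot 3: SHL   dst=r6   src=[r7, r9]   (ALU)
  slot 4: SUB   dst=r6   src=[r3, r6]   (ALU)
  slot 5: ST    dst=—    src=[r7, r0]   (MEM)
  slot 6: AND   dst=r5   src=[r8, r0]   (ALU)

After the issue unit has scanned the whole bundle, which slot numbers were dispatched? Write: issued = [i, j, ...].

[0] MUL needs rd=2 wr=1: ok; after: ALU=3 MUL=1 MEM=2 BR=1, R=6, W=1
[1] ALU needs rd=2 wr=1: ok; after: ALU=2 MUL=1 MEM=2 BR=1, R=4, W=0
[2] BR needs rd=2 wr=0: ok; after: ALU=2 MUL=1 MEM=2 BR=0, R=2, W=0
[3] ALU needs rd=2 wr=1: WR_PORT; after: ALU=2 MUL=1 MEM=2 BR=0, R=2, W=0
[4] ALU needs rd=2 wr=1: WR_PORT; after: ALU=2 MUL=1 MEM=2 BR=0, R=2, W=0
[5] MEM needs rd=2 wr=0: ok; after: ALU=2 MUL=1 MEM=1 BR=0, R=0, W=0
[6] ALU needs rd=2 wr=1: RD_PORT; after: ALU=2 MUL=1 MEM=1 BR=0, R=0, W=0

issued = [0, 1, 2, 5]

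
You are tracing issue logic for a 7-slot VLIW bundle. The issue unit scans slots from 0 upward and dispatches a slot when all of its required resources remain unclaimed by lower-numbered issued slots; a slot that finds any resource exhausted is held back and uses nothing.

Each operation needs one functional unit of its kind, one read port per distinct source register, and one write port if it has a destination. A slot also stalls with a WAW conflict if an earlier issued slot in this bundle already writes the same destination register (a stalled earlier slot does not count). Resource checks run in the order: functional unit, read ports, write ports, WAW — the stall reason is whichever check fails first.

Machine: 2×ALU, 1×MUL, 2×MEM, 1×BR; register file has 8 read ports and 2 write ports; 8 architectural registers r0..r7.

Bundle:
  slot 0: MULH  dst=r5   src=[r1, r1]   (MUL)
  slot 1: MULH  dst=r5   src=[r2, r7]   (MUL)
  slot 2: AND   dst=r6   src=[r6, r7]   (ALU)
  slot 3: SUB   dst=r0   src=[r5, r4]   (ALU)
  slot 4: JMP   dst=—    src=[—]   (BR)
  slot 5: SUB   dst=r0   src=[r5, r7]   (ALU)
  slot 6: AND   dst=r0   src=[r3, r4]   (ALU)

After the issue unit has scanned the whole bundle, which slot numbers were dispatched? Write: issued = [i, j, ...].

(0) want 1×MUL +1rd +1wr — yes → AL2|MU0|ME2|BR1|rd7|wr1
(1) want 1×MUL +2rd +1wr — FU → AL2|MU0|ME2|BR1|rd7|wr1
(2) want 1×ALU +2rd +1wr — yes → AL1|MU0|ME2|BR1|rd5|wr0
(3) want 1×ALU +2rd +1wr — WR_PORT → AL1|MU0|ME2|BR1|rd5|wr0
(4) want 1×BR +0rd +0wr — yes → AL1|MU0|ME2|BR0|rd5|wr0
(5) want 1×ALU +2rd +1wr — WR_PORT → AL1|MU0|ME2|BR0|rd5|wr0
(6) want 1×ALU +2rd +1wr — WR_PORT → AL1|MU0|ME2|BR0|rd5|wr0

issued = [0, 2, 4]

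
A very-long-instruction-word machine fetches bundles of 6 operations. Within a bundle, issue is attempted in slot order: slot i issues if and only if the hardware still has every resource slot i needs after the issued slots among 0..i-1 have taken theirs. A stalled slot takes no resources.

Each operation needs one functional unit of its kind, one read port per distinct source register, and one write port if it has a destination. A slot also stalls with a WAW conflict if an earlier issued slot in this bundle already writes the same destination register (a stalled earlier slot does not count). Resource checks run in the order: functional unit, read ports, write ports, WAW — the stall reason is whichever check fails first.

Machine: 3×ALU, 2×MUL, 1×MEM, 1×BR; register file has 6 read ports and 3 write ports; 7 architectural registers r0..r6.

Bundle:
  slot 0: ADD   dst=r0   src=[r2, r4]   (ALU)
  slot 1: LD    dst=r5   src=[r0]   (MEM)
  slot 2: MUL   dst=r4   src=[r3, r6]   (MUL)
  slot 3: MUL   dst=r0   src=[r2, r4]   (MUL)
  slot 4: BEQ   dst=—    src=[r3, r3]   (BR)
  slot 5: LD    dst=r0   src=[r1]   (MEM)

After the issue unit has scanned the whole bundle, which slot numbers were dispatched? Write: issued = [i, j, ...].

issued = [0, 1, 2, 4]

slot 0 (ALU): ISSUE — free A2,Mu2,Ld1,B1 rp4 wp2
slot 1 (MEM): ISSUE — free A2,Mu2,Ld0,B1 rp3 wp1
slot 2 (MUL): ISSUE — free A2,Mu1,Ld0,B1 rp1 wp0
slot 3 (MUL): stall RD_PORT — free A2,Mu1,Ld0,B1 rp1 wp0
slot 4 (BR): ISSUE — free A2,Mu1,Ld0,B0 rp0 wp0
slot 5 (MEM): stall FU — free A2,Mu1,Ld0,B0 rp0 wp0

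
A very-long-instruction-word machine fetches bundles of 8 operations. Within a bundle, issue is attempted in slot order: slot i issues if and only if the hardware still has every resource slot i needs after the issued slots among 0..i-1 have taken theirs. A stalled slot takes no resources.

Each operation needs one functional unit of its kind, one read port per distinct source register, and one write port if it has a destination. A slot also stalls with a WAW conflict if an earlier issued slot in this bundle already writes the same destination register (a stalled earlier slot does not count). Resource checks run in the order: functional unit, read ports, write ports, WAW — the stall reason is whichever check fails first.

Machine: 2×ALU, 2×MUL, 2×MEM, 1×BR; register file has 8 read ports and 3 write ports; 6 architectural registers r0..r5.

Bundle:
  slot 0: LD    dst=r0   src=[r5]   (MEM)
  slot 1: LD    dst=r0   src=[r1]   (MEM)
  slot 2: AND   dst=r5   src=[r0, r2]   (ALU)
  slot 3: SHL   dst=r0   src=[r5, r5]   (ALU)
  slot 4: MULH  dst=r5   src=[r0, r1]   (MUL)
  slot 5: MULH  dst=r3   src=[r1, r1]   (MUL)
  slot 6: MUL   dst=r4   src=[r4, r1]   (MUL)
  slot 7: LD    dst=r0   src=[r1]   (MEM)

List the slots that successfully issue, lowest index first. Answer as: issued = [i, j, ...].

issued = [0, 2, 5]

  0. MEM→r0 ⇒ go  {2A/2Mu/1Ld/1B | 7r 2w}
  1. MEM→r0 ⇒ no(WAW)  {2A/2Mu/1Ld/1B | 7r 2w}
  2. ALU→r5 ⇒ go  {1A/2Mu/1Ld/1B | 5r 1w}
  3. ALU→r0 ⇒ no(WAW)  {1A/2Mu/1Ld/1B | 5r 1w}
  4. MUL→r5 ⇒ no(WAW)  {1A/2Mu/1Ld/1B | 5r 1w}
  5. MUL→r3 ⇒ go  {1A/1Mu/1Ld/1B | 4r 0w}
  6. MUL→r4 ⇒ no(WR_PORT)  {1A/1Mu/1Ld/1B | 4r 0w}
  7. MEM→r0 ⇒ no(WR_PORT)  {1A/1Mu/1Ld/1B | 4r 0w}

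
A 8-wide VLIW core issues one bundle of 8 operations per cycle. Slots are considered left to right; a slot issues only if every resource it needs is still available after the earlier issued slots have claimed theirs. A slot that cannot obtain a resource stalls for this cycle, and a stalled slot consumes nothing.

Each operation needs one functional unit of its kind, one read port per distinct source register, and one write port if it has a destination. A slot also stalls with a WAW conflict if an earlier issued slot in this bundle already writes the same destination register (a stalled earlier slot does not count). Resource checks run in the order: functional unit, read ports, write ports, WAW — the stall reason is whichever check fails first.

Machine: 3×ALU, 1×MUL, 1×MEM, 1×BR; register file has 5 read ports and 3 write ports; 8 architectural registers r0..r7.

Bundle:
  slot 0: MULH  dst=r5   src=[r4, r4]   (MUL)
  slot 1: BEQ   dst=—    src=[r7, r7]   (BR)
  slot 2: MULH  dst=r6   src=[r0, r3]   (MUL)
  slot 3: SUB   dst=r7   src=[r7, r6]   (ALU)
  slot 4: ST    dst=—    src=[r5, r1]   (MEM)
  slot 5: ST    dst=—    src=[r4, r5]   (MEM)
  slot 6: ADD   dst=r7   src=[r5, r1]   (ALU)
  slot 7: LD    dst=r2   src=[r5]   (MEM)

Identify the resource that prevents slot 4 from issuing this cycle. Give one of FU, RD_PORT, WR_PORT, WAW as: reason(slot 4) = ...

reason(slot 4) = RD_PORT

(0) want 1×MUL +1rd +1wr — yes → AL3|MU0|ME1|BR1|rd4|wr2
(1) want 1×BR +1rd +0wr — yes → AL3|MU0|ME1|BR0|rd3|wr2
(2) want 1×MUL +2rd +1wr — FU → AL3|MU0|ME1|BR0|rd3|wr2
(3) want 1×ALU +2rd +1wr — yes → AL2|MU0|ME1|BR0|rd1|wr1
(4) want 1×MEM +2rd +0wr — RD_PORT → AL2|MU0|ME1|BR0|rd1|wr1
(5) want 1×MEM +2rd +0wr — RD_PORT → AL2|MU0|ME1|BR0|rd1|wr1
(6) want 1×ALU +2rd +1wr — RD_PORT → AL2|MU0|ME1|BR0|rd1|wr1
(7) want 1×MEM +1rd +1wr — yes → AL2|MU0|ME0|BR0|rd0|wr0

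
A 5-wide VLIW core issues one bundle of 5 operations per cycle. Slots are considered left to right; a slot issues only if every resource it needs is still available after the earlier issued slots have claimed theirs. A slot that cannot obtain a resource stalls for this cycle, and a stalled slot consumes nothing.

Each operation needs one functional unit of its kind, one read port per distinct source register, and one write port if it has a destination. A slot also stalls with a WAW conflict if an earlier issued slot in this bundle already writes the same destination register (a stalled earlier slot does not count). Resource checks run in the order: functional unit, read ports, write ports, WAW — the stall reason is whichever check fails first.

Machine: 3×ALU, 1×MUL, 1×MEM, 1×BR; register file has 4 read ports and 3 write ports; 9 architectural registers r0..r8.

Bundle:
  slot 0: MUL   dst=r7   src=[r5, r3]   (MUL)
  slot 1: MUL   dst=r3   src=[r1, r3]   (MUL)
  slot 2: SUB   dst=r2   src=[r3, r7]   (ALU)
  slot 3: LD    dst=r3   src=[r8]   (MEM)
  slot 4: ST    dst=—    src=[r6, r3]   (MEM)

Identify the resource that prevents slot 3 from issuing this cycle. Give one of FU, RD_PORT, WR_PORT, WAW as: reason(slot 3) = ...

reason(slot 3) = RD_PORT

(0) want 1×MUL +2rd +1wr — yes → AL3|MU0|ME1|BR1|rd2|wr2
(1) want 1×MUL +2rd +1wr — FU → AL3|MU0|ME1|BR1|rd2|wr2
(2) want 1×ALU +2rd +1wr — yes → AL2|MU0|ME1|BR1|rd0|wr1
(3) want 1×MEM +1rd +1wr — RD_PORT → AL2|MU0|ME1|BR1|rd0|wr1
(4) want 1×MEM +2rd +0wr — RD_PORT → AL2|MU0|ME1|BR1|rd0|wr1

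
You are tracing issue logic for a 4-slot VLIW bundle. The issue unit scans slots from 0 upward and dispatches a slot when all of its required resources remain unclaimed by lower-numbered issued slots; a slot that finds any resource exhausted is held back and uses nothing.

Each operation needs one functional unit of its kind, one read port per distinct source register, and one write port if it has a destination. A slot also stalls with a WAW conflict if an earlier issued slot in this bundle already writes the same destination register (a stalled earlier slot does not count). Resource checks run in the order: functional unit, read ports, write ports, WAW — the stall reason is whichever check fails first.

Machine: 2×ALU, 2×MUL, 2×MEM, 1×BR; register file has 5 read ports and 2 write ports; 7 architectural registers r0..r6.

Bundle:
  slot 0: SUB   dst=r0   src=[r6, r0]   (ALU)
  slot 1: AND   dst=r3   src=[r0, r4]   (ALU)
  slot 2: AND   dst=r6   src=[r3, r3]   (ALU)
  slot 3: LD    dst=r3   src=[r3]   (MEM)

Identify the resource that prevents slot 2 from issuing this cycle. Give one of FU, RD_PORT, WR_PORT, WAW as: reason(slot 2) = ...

  0. ALU→r0 ⇒ go  {1A/2Mu/2Ld/1B | 3r 1w}
  1. ALU→r3 ⇒ go  {0A/2Mu/2Ld/1B | 1r 0w}
  2. ALU→r6 ⇒ no(FU)  {0A/2Mu/2Ld/1B | 1r 0w}
  3. MEM→r3 ⇒ no(WR_PORT)  {0A/2Mu/2Ld/1B | 1r 0w}

reason(slot 2) = FU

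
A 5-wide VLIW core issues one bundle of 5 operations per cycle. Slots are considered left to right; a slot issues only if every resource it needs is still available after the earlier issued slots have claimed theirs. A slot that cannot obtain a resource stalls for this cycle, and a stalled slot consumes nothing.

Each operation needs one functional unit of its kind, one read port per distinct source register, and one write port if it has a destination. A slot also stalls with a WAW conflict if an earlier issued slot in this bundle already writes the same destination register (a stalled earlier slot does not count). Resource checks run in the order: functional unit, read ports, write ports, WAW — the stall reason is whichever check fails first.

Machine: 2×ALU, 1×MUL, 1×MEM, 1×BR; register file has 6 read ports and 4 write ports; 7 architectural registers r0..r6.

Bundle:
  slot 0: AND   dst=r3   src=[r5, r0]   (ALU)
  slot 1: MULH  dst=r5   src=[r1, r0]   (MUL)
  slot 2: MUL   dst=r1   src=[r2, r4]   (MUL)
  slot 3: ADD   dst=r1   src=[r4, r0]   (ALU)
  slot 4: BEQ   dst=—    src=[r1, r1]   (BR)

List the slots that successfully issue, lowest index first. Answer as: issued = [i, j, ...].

issued = [0, 1, 3]

[0] ALU needs rd=2 wr=1: ok; after: ALU=1 MUL=1 MEM=1 BR=1, R=4, W=3
[1] MUL needs rd=2 wr=1: ok; after: ALU=1 MUL=0 MEM=1 BR=1, R=2, W=2
[2] MUL needs rd=2 wr=1: FU; after: ALU=1 MUL=0 MEM=1 BR=1, R=2, W=2
[3] ALU needs rd=2 wr=1: ok; after: ALU=0 MUL=0 MEM=1 BR=1, R=0, W=1
[4] BR needs rd=1 wr=0: RD_PORT; after: ALU=0 MUL=0 MEM=1 BR=1, R=0, W=1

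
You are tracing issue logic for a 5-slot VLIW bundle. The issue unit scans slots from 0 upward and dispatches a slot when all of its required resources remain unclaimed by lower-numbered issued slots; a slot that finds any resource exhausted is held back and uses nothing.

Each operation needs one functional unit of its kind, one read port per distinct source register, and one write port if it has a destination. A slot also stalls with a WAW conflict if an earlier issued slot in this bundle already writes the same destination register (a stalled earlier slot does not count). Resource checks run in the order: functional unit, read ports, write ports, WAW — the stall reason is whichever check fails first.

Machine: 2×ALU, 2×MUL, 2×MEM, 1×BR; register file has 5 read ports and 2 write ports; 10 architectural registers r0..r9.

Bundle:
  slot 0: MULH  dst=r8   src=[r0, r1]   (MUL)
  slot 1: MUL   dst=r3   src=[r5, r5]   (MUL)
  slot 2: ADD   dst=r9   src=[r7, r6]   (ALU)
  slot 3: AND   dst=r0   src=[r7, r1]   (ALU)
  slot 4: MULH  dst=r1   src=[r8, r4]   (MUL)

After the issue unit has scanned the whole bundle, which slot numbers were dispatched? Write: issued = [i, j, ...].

issued = [0, 1]

slot 0 (MUL): ISSUE — free A2,Mu1,Ld2,B1 rp3 wp1
slot 1 (MUL): ISSUE — free A2,Mu0,Ld2,B1 rp2 wp0
slot 2 (ALU): stall WR_PORT — free A2,Mu0,Ld2,B1 rp2 wp0
slot 3 (ALU): stall WR_PORT — free A2,Mu0,Ld2,B1 rp2 wp0
slot 4 (MUL): stall FU — free A2,Mu0,Ld2,B1 rp2 wp0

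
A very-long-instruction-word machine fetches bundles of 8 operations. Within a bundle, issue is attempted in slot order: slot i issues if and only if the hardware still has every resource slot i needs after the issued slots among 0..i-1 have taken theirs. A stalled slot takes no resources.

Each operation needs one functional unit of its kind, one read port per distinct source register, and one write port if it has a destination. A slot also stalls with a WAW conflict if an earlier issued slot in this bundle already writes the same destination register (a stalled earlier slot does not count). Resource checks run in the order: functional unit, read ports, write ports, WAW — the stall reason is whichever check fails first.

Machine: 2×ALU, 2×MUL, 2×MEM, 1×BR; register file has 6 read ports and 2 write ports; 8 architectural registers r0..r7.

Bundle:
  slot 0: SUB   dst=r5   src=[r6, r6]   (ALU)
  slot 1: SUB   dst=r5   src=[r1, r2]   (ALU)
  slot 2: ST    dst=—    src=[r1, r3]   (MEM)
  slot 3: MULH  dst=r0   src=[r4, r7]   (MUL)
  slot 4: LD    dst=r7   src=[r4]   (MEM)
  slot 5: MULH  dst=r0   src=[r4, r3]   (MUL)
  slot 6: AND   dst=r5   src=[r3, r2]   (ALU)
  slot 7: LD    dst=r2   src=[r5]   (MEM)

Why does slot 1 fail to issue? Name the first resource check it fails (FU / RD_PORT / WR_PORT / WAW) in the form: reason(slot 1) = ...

reason(slot 1) = WAW

#0 ALU src=r6,r6 dispatched  <A:1 Mu:2 Ld:2 B:1 rd:5 wr:1>
#1 ALU src=r1,r2 held:WAW  <A:1 Mu:2 Ld:2 B:1 rd:5 wr:1>
#2 MEM src=r1,r3 dispatched  <A:1 Mu:2 Ld:1 B:1 rd:3 wr:1>
#3 MUL src=r4,r7 dispatched  <A:1 Mu:1 Ld:1 B:1 rd:1 wr:0>
#4 MEM src=r4 held:WR_PORT  <A:1 Mu:1 Ld:1 B:1 rd:1 wr:0>
#5 MUL src=r4,r3 held:RD_PORT  <A:1 Mu:1 Ld:1 B:1 rd:1 wr:0>
#6 ALU src=r3,r2 held:RD_PORT  <A:1 Mu:1 Ld:1 B:1 rd:1 wr:0>
#7 MEM src=r5 held:WR_PORT  <A:1 Mu:1 Ld:1 B:1 rd:1 wr:0>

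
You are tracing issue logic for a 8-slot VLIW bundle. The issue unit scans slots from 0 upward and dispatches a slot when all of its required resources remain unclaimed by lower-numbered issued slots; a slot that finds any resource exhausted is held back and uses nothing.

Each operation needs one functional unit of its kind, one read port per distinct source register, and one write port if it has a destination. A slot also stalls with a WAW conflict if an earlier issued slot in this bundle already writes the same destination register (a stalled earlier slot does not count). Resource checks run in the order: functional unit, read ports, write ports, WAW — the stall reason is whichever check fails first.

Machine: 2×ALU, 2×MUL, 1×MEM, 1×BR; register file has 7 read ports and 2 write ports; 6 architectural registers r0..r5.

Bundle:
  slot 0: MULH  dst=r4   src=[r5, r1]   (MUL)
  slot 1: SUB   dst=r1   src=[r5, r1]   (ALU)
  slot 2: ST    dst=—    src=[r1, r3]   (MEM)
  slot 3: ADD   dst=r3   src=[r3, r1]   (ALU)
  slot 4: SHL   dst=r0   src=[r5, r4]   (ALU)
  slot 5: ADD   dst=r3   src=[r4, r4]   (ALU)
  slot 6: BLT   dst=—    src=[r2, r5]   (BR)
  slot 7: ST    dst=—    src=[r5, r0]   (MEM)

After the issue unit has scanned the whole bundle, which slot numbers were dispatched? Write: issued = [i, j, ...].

  0. MUL→r4 ⇒ go  {2A/1Mu/1Ld/1B | 5r 1w}
  1. ALU→r1 ⇒ go  {1A/1Mu/1Ld/1B | 3r 0w}
  2. MEM ⇒ go  {1A/1Mu/0Ld/1B | 1r 0w}
  3. ALU→r3 ⇒ no(RD_PORT)  {1A/1Mu/0Ld/1B | 1r 0w}
  4. ALU→r0 ⇒ no(RD_PORT)  {1A/1Mu/0Ld/1B | 1r 0w}
  5. ALU→r3 ⇒ no(WR_PORT)  {1A/1Mu/0Ld/1B | 1r 0w}
  6. BR ⇒ no(RD_PORT)  {1A/1Mu/0Ld/1B | 1r 0w}
  7. MEM ⇒ no(FU)  {1A/1Mu/0Ld/1B | 1r 0w}

issued = [0, 1, 2]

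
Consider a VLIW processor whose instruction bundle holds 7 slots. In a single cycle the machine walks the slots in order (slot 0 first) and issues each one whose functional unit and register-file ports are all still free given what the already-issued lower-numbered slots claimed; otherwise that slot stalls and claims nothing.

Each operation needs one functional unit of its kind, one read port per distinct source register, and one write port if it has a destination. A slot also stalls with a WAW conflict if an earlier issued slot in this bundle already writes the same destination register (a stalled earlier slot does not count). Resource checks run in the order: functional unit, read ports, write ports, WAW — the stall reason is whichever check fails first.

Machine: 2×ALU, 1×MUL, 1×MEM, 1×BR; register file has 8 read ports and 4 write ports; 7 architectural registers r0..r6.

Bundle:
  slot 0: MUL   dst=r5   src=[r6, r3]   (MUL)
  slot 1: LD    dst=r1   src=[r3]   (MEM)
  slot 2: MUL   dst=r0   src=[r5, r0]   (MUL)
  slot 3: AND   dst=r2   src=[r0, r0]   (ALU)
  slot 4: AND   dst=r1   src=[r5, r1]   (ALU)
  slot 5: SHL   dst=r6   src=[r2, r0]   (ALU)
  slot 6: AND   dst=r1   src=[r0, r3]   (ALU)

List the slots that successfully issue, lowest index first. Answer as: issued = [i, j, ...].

#0 MUL src=r6,r3 dispatched  <A:2 Mu:0 Ld:1 B:1 rd:6 wr:3>
#1 MEM src=r3 dispatched  <A:2 Mu:0 Ld:0 B:1 rd:5 wr:2>
#2 MUL src=r5,r0 held:FU  <A:2 Mu:0 Ld:0 B:1 rd:5 wr:2>
#3 ALU src=r0,r0 dispatched  <A:1 Mu:0 Ld:0 B:1 rd:4 wr:1>
#4 ALU src=r5,r1 held:WAW  <A:1 Mu:0 Ld:0 B:1 rd:4 wr:1>
#5 ALU src=r2,r0 dispatched  <A:0 Mu:0 Ld:0 B:1 rd:2 wr:0>
#6 ALU src=r0,r3 held:FU  <A:0 Mu:0 Ld:0 B:1 rd:2 wr:0>

issued = [0, 1, 3, 5]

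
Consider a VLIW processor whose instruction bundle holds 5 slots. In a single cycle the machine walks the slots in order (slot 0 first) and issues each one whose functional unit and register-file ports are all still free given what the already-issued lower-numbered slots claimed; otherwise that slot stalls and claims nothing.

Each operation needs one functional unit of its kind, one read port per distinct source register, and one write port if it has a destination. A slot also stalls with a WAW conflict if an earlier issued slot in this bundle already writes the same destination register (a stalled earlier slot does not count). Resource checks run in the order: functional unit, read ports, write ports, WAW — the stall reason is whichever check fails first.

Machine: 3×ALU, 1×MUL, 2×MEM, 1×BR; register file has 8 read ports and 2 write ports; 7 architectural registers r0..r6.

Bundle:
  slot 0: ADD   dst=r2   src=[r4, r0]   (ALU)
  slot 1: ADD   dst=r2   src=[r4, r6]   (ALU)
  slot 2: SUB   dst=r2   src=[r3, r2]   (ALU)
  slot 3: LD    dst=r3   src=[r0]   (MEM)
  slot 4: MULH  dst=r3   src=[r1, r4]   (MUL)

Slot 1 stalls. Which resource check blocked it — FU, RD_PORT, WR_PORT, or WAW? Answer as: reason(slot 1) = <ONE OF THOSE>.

[0] ALU needs rd=2 wr=1: ok; after: ALU=2 MUL=1 MEM=2 BR=1, R=6, W=1
[1] ALU needs rd=2 wr=1: WAW; after: ALU=2 MUL=1 MEM=2 BR=1, R=6, W=1
[2] ALU needs rd=2 wr=1: WAW; after: ALU=2 MUL=1 MEM=2 BR=1, R=6, W=1
[3] MEM needs rd=1 wr=1: ok; after: ALU=2 MUL=1 MEM=1 BR=1, R=5, W=0
[4] MUL needs rd=2 wr=1: WR_PORT; after: ALU=2 MUL=1 MEM=1 BR=1, R=5, W=0

reason(slot 1) = WAW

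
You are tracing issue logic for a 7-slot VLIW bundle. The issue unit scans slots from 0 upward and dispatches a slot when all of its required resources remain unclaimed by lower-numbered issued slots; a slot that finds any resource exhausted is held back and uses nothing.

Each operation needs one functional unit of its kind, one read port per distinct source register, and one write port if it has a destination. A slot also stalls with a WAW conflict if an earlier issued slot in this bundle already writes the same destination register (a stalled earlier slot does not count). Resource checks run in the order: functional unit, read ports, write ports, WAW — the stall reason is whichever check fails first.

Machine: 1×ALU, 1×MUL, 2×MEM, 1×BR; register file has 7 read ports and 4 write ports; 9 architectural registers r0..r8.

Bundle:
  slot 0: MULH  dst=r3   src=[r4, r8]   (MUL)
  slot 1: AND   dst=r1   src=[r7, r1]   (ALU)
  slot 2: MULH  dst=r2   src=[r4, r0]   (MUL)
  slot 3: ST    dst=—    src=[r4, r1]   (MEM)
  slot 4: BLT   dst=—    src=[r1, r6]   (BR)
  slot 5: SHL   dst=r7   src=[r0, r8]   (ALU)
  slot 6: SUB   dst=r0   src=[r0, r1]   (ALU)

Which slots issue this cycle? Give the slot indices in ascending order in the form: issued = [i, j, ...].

issued = [0, 1, 3]

slot 0 (MUL): ISSUE — free A1,Mu0,Ld2,B1 rp5 wp3
slot 1 (ALU): ISSUE — free A0,Mu0,Ld2,B1 rp3 wp2
slot 2 (MUL): stall FU — free A0,Mu0,Ld2,B1 rp3 wp2
slot 3 (MEM): ISSUE — free A0,Mu0,Ld1,B1 rp1 wp2
slot 4 (BR): stall RD_PORT — free A0,Mu0,Ld1,B1 rp1 wp2
slot 5 (ALU): stall FU — free A0,Mu0,Ld1,B1 rp1 wp2
slot 6 (ALU): stall FU — free A0,Mu0,Ld1,B1 rp1 wp2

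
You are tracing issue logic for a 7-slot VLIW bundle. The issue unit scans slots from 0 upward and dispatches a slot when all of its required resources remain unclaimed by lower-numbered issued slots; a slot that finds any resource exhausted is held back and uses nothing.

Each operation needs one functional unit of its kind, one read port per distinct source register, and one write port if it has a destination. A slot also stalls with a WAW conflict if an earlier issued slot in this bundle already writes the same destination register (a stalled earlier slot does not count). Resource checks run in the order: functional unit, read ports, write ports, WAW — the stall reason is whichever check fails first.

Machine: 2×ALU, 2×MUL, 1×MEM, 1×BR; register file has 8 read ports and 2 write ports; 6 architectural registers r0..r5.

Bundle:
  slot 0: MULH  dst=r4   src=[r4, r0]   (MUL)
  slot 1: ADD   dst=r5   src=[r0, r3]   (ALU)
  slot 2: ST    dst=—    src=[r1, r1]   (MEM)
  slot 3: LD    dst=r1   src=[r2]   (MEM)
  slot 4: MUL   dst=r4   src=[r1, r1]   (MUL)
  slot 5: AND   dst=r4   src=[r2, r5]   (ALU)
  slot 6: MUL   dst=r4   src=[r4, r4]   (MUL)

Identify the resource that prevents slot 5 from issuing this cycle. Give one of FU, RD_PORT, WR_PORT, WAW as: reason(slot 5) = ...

[0] MUL needs rd=2 wr=1: ok; after: ALU=2 MUL=1 MEM=1 BR=1, R=6, W=1
[1] ALU needs rd=2 wr=1: ok; after: ALU=1 MUL=1 MEM=1 BR=1, R=4, W=0
[2] MEM needs rd=1 wr=0: ok; after: ALU=1 MUL=1 MEM=0 BR=1, R=3, W=0
[3] MEM needs rd=1 wr=1: FU; after: ALU=1 MUL=1 MEM=0 BR=1, R=3, W=0
[4] MUL needs rd=1 wr=1: WR_PORT; after: ALU=1 MUL=1 MEM=0 BR=1, R=3, W=0
[5] ALU needs rd=2 wr=1: WR_PORT; after: ALU=1 MUL=1 MEM=0 BR=1, R=3, W=0
[6] MUL needs rd=1 wr=1: WR_PORT; after: ALU=1 MUL=1 MEM=0 BR=1, R=3, W=0

reason(slot 5) = WR_PORT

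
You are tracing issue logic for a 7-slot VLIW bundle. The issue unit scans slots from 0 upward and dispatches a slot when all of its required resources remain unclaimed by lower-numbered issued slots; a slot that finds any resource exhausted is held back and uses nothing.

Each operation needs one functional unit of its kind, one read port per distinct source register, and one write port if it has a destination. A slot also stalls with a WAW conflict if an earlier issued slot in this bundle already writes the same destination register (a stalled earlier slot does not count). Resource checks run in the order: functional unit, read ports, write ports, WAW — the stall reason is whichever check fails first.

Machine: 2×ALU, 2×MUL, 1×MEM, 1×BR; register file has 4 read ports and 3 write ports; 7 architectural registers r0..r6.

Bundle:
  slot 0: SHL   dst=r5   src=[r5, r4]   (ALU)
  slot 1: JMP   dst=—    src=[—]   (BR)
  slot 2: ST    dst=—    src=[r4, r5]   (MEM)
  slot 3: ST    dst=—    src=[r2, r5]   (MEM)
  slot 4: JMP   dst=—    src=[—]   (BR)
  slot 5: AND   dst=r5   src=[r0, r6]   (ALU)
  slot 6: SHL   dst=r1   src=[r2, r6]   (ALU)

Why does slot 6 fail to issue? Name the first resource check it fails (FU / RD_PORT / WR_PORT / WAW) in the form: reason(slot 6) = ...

reason(slot 6) = RD_PORT

(0) want 1×ALU +2rd +1wr — yes → AL1|MU2|ME1|BR1|rd2|wr2
(1) want 1×BR +0rd +0wr — yes → AL1|MU2|ME1|BR0|rd2|wr2
(2) want 1×MEM +2rd +0wr — yes → AL1|MU2|ME0|BR0|rd0|wr2
(3) want 1×MEM +2rd +0wr — FU → AL1|MU2|ME0|BR0|rd0|wr2
(4) want 1×BR +0rd +0wr — FU → AL1|MU2|ME0|BR0|rd0|wr2
(5) want 1×ALU +2rd +1wr — RD_PORT → AL1|MU2|ME0|BR0|rd0|wr2
(6) want 1×ALU +2rd +1wr — RD_PORT → AL1|MU2|ME0|BR0|rd0|wr2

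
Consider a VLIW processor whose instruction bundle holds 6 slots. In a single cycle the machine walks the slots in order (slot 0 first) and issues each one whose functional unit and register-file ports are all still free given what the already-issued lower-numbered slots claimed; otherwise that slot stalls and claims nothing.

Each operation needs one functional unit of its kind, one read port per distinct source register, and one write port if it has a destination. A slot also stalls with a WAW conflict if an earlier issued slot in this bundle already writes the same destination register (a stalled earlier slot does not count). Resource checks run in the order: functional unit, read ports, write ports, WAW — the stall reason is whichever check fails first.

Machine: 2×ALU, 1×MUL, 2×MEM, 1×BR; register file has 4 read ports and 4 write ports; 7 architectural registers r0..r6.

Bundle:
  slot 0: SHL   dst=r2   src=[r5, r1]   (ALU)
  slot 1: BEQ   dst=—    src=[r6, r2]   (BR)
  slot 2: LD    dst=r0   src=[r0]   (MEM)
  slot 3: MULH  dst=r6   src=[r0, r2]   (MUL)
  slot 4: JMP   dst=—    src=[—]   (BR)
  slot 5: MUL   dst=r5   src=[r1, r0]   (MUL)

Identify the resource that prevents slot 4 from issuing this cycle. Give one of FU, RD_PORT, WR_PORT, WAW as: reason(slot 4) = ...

reason(slot 4) = FU

  0. ALU→r2 ⇒ go  {1A/1Mu/2Ld/1B | 2r 3w}
  1. BR ⇒ go  {1A/1Mu/2Ld/0B | 0r 3w}
  2. MEM→r0 ⇒ no(RD_PORT)  {1A/1Mu/2Ld/0B | 0r 3w}
  3. MUL→r6 ⇒ no(RD_PORT)  {1A/1Mu/2Ld/0B | 0r 3w}
  4. BR ⇒ no(FU)  {1A/1Mu/2Ld/0B | 0r 3w}
  5. MUL→r5 ⇒ no(RD_PORT)  {1A/1Mu/2Ld/0B | 0r 3w}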